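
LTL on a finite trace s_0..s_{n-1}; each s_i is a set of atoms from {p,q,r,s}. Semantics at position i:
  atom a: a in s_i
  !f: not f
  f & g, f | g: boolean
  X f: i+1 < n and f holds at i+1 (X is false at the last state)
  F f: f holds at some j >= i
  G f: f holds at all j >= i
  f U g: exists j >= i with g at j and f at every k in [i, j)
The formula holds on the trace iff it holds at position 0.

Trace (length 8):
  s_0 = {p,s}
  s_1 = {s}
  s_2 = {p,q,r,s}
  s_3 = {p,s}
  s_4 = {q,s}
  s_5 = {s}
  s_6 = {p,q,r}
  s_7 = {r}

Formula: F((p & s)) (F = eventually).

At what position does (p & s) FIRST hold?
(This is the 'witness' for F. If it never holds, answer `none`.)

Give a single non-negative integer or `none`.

Answer: 0

Derivation:
s_0={p,s}: (p & s)=True p=True s=True
s_1={s}: (p & s)=False p=False s=True
s_2={p,q,r,s}: (p & s)=True p=True s=True
s_3={p,s}: (p & s)=True p=True s=True
s_4={q,s}: (p & s)=False p=False s=True
s_5={s}: (p & s)=False p=False s=True
s_6={p,q,r}: (p & s)=False p=True s=False
s_7={r}: (p & s)=False p=False s=False
F((p & s)) holds; first witness at position 0.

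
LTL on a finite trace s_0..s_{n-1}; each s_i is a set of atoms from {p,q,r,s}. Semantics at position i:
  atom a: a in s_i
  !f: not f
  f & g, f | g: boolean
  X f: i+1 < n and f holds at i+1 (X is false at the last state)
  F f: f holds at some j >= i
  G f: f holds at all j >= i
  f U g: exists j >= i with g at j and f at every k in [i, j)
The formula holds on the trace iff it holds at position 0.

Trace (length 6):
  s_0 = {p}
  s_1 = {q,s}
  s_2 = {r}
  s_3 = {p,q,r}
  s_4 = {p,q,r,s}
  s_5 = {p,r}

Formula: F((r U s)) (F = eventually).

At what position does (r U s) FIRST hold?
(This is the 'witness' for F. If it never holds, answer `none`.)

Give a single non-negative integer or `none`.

Answer: 1

Derivation:
s_0={p}: (r U s)=False r=False s=False
s_1={q,s}: (r U s)=True r=False s=True
s_2={r}: (r U s)=True r=True s=False
s_3={p,q,r}: (r U s)=True r=True s=False
s_4={p,q,r,s}: (r U s)=True r=True s=True
s_5={p,r}: (r U s)=False r=True s=False
F((r U s)) holds; first witness at position 1.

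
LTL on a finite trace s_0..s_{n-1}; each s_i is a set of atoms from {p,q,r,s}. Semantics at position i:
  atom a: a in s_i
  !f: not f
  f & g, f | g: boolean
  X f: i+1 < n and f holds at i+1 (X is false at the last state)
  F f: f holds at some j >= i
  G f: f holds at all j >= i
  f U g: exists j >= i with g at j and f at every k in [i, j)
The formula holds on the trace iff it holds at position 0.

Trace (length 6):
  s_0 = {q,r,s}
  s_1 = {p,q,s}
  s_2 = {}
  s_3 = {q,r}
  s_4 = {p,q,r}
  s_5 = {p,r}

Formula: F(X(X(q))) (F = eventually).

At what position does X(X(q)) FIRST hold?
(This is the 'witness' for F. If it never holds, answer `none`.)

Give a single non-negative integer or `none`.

Answer: 1

Derivation:
s_0={q,r,s}: X(X(q))=False X(q)=True q=True
s_1={p,q,s}: X(X(q))=True X(q)=False q=True
s_2={}: X(X(q))=True X(q)=True q=False
s_3={q,r}: X(X(q))=False X(q)=True q=True
s_4={p,q,r}: X(X(q))=False X(q)=False q=True
s_5={p,r}: X(X(q))=False X(q)=False q=False
F(X(X(q))) holds; first witness at position 1.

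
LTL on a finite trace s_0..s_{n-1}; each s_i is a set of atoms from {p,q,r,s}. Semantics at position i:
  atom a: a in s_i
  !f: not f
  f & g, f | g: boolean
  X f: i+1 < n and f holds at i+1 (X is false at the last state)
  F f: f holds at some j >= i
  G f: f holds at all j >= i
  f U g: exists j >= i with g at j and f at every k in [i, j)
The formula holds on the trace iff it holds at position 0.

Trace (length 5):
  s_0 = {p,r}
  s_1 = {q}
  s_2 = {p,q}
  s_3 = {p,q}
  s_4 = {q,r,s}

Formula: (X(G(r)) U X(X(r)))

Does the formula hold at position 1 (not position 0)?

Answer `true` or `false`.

s_0={p,r}: (X(G(r)) U X(X(r)))=False X(G(r))=False G(r)=False r=True X(X(r))=False X(r)=False
s_1={q}: (X(G(r)) U X(X(r)))=False X(G(r))=False G(r)=False r=False X(X(r))=False X(r)=False
s_2={p,q}: (X(G(r)) U X(X(r)))=True X(G(r))=False G(r)=False r=False X(X(r))=True X(r)=False
s_3={p,q}: (X(G(r)) U X(X(r)))=False X(G(r))=True G(r)=False r=False X(X(r))=False X(r)=True
s_4={q,r,s}: (X(G(r)) U X(X(r)))=False X(G(r))=False G(r)=True r=True X(X(r))=False X(r)=False
Evaluating at position 1: result = False

Answer: false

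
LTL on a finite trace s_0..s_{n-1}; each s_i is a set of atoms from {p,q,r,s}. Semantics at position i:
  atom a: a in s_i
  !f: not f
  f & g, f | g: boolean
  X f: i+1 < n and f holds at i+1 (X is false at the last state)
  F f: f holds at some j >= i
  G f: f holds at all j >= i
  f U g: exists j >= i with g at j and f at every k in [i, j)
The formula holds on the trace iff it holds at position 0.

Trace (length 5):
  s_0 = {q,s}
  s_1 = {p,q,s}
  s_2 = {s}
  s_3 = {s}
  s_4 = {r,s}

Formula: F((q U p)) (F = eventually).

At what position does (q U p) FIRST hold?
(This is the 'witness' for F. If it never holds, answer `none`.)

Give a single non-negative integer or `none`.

s_0={q,s}: (q U p)=True q=True p=False
s_1={p,q,s}: (q U p)=True q=True p=True
s_2={s}: (q U p)=False q=False p=False
s_3={s}: (q U p)=False q=False p=False
s_4={r,s}: (q U p)=False q=False p=False
F((q U p)) holds; first witness at position 0.

Answer: 0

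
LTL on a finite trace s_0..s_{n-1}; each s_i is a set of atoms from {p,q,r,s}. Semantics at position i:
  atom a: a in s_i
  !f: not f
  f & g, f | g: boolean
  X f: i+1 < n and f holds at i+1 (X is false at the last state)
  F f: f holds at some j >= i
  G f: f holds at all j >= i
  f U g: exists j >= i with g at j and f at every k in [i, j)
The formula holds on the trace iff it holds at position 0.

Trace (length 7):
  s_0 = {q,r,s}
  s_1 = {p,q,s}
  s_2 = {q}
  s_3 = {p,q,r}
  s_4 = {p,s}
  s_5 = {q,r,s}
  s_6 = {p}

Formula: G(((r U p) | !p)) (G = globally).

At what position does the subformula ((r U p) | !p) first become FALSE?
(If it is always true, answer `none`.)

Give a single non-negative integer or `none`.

s_0={q,r,s}: ((r U p) | !p)=True (r U p)=True r=True p=False !p=True
s_1={p,q,s}: ((r U p) | !p)=True (r U p)=True r=False p=True !p=False
s_2={q}: ((r U p) | !p)=True (r U p)=False r=False p=False !p=True
s_3={p,q,r}: ((r U p) | !p)=True (r U p)=True r=True p=True !p=False
s_4={p,s}: ((r U p) | !p)=True (r U p)=True r=False p=True !p=False
s_5={q,r,s}: ((r U p) | !p)=True (r U p)=True r=True p=False !p=True
s_6={p}: ((r U p) | !p)=True (r U p)=True r=False p=True !p=False
G(((r U p) | !p)) holds globally = True
No violation — formula holds at every position.

Answer: none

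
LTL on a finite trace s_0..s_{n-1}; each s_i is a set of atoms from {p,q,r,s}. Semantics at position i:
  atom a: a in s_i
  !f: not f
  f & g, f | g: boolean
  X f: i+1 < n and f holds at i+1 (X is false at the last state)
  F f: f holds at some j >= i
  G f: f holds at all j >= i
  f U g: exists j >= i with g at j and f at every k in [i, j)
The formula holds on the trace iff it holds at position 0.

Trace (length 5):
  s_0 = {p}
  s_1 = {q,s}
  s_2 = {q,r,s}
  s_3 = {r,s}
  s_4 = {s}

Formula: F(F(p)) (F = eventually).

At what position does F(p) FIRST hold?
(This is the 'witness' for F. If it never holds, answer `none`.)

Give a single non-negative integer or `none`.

Answer: 0

Derivation:
s_0={p}: F(p)=True p=True
s_1={q,s}: F(p)=False p=False
s_2={q,r,s}: F(p)=False p=False
s_3={r,s}: F(p)=False p=False
s_4={s}: F(p)=False p=False
F(F(p)) holds; first witness at position 0.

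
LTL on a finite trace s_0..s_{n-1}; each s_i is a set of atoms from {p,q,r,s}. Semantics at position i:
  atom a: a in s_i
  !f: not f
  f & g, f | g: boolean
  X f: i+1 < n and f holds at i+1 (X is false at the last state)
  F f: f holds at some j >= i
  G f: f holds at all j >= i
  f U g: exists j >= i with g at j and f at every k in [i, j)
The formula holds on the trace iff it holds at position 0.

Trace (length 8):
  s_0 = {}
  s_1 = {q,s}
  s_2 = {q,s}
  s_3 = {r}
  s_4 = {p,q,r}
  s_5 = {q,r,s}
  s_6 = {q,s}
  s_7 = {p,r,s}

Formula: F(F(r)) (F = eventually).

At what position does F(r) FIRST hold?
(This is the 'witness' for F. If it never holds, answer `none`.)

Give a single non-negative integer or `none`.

s_0={}: F(r)=True r=False
s_1={q,s}: F(r)=True r=False
s_2={q,s}: F(r)=True r=False
s_3={r}: F(r)=True r=True
s_4={p,q,r}: F(r)=True r=True
s_5={q,r,s}: F(r)=True r=True
s_6={q,s}: F(r)=True r=False
s_7={p,r,s}: F(r)=True r=True
F(F(r)) holds; first witness at position 0.

Answer: 0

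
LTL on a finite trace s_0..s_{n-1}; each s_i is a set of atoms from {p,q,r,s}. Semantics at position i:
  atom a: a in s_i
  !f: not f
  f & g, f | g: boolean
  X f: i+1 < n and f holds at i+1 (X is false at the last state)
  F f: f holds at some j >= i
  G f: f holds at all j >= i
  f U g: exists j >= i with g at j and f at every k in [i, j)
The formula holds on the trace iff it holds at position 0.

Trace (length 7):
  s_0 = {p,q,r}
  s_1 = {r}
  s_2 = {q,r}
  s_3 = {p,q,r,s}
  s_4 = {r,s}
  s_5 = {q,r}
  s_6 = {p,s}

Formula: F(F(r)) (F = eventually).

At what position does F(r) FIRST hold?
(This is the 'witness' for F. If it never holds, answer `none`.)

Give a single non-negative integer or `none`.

Answer: 0

Derivation:
s_0={p,q,r}: F(r)=True r=True
s_1={r}: F(r)=True r=True
s_2={q,r}: F(r)=True r=True
s_3={p,q,r,s}: F(r)=True r=True
s_4={r,s}: F(r)=True r=True
s_5={q,r}: F(r)=True r=True
s_6={p,s}: F(r)=False r=False
F(F(r)) holds; first witness at position 0.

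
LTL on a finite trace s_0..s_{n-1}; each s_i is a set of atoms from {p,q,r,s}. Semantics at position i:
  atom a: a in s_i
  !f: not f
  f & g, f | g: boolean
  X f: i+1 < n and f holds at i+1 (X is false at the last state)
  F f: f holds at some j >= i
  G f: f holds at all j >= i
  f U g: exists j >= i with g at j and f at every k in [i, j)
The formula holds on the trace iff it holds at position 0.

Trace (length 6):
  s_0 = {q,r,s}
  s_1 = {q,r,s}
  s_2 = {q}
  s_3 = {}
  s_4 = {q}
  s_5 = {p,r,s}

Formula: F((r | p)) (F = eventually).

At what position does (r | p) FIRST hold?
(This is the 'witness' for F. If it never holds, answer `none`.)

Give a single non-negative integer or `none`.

Answer: 0

Derivation:
s_0={q,r,s}: (r | p)=True r=True p=False
s_1={q,r,s}: (r | p)=True r=True p=False
s_2={q}: (r | p)=False r=False p=False
s_3={}: (r | p)=False r=False p=False
s_4={q}: (r | p)=False r=False p=False
s_5={p,r,s}: (r | p)=True r=True p=True
F((r | p)) holds; first witness at position 0.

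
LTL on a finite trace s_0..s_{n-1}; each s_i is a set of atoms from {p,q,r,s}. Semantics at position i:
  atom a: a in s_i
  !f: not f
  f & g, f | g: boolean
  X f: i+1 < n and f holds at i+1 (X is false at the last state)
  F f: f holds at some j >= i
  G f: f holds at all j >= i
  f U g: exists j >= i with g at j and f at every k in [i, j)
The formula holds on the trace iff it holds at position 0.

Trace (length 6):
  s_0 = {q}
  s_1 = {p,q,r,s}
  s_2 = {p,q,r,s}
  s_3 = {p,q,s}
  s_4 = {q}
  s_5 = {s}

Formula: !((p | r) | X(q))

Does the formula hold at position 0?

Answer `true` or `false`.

s_0={q}: !((p | r) | X(q))=False ((p | r) | X(q))=True (p | r)=False p=False r=False X(q)=True q=True
s_1={p,q,r,s}: !((p | r) | X(q))=False ((p | r) | X(q))=True (p | r)=True p=True r=True X(q)=True q=True
s_2={p,q,r,s}: !((p | r) | X(q))=False ((p | r) | X(q))=True (p | r)=True p=True r=True X(q)=True q=True
s_3={p,q,s}: !((p | r) | X(q))=False ((p | r) | X(q))=True (p | r)=True p=True r=False X(q)=True q=True
s_4={q}: !((p | r) | X(q))=True ((p | r) | X(q))=False (p | r)=False p=False r=False X(q)=False q=True
s_5={s}: !((p | r) | X(q))=True ((p | r) | X(q))=False (p | r)=False p=False r=False X(q)=False q=False

Answer: false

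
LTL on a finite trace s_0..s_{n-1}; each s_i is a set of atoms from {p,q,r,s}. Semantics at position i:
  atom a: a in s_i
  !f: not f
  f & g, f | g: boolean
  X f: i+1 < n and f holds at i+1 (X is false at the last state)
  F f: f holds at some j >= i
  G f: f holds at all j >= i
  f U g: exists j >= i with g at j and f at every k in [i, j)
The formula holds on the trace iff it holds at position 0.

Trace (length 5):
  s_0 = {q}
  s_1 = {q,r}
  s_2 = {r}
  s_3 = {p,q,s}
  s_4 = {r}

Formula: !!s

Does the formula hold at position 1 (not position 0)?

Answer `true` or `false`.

Answer: false

Derivation:
s_0={q}: !!s=False !s=True s=False
s_1={q,r}: !!s=False !s=True s=False
s_2={r}: !!s=False !s=True s=False
s_3={p,q,s}: !!s=True !s=False s=True
s_4={r}: !!s=False !s=True s=False
Evaluating at position 1: result = False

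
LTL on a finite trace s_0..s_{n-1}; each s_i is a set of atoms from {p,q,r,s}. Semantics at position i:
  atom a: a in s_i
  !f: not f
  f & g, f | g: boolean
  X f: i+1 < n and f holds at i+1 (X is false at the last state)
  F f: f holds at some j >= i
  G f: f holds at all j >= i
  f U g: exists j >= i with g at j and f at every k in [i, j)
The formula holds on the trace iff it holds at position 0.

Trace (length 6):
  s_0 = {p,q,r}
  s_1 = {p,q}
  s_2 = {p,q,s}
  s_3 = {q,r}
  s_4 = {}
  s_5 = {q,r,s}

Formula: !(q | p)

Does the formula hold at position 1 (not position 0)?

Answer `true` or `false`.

Answer: false

Derivation:
s_0={p,q,r}: !(q | p)=False (q | p)=True q=True p=True
s_1={p,q}: !(q | p)=False (q | p)=True q=True p=True
s_2={p,q,s}: !(q | p)=False (q | p)=True q=True p=True
s_3={q,r}: !(q | p)=False (q | p)=True q=True p=False
s_4={}: !(q | p)=True (q | p)=False q=False p=False
s_5={q,r,s}: !(q | p)=False (q | p)=True q=True p=False
Evaluating at position 1: result = False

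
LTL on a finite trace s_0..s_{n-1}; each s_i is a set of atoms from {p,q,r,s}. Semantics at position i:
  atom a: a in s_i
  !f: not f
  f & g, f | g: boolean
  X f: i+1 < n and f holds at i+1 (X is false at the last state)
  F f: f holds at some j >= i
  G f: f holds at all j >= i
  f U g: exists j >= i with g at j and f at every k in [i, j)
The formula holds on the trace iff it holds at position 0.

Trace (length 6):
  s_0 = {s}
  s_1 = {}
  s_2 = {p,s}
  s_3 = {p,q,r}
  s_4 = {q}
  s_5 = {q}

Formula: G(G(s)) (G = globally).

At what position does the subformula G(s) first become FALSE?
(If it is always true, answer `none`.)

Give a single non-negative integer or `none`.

s_0={s}: G(s)=False s=True
s_1={}: G(s)=False s=False
s_2={p,s}: G(s)=False s=True
s_3={p,q,r}: G(s)=False s=False
s_4={q}: G(s)=False s=False
s_5={q}: G(s)=False s=False
G(G(s)) holds globally = False
First violation at position 0.

Answer: 0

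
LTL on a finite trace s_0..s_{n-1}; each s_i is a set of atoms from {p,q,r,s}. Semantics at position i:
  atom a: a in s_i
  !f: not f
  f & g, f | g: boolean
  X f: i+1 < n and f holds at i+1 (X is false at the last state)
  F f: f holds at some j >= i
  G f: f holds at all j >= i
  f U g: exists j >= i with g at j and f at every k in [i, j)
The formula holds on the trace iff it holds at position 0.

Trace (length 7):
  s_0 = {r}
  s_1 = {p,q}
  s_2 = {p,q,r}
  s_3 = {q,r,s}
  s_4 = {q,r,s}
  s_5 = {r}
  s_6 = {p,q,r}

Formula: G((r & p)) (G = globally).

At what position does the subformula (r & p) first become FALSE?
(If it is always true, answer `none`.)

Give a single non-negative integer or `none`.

s_0={r}: (r & p)=False r=True p=False
s_1={p,q}: (r & p)=False r=False p=True
s_2={p,q,r}: (r & p)=True r=True p=True
s_3={q,r,s}: (r & p)=False r=True p=False
s_4={q,r,s}: (r & p)=False r=True p=False
s_5={r}: (r & p)=False r=True p=False
s_6={p,q,r}: (r & p)=True r=True p=True
G((r & p)) holds globally = False
First violation at position 0.

Answer: 0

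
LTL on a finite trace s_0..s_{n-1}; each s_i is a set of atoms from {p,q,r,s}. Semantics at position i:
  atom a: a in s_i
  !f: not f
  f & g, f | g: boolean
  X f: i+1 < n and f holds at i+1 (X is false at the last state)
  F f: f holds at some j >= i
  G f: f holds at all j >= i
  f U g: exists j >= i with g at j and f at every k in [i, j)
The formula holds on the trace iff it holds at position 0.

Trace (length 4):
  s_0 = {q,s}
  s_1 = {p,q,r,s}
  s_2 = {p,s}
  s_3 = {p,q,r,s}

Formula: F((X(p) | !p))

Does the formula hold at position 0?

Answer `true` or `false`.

Answer: true

Derivation:
s_0={q,s}: F((X(p) | !p))=True (X(p) | !p)=True X(p)=True p=False !p=True
s_1={p,q,r,s}: F((X(p) | !p))=True (X(p) | !p)=True X(p)=True p=True !p=False
s_2={p,s}: F((X(p) | !p))=True (X(p) | !p)=True X(p)=True p=True !p=False
s_3={p,q,r,s}: F((X(p) | !p))=False (X(p) | !p)=False X(p)=False p=True !p=False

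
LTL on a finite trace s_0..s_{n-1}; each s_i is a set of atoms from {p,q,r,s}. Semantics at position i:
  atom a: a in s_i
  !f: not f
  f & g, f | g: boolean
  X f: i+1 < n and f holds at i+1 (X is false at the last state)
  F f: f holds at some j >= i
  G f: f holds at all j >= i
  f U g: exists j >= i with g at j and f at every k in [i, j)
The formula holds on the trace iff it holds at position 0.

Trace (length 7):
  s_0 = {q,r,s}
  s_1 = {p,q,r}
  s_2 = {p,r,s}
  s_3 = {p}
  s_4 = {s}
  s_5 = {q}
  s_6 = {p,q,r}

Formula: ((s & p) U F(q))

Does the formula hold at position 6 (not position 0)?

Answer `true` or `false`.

Answer: true

Derivation:
s_0={q,r,s}: ((s & p) U F(q))=True (s & p)=False s=True p=False F(q)=True q=True
s_1={p,q,r}: ((s & p) U F(q))=True (s & p)=False s=False p=True F(q)=True q=True
s_2={p,r,s}: ((s & p) U F(q))=True (s & p)=True s=True p=True F(q)=True q=False
s_3={p}: ((s & p) U F(q))=True (s & p)=False s=False p=True F(q)=True q=False
s_4={s}: ((s & p) U F(q))=True (s & p)=False s=True p=False F(q)=True q=False
s_5={q}: ((s & p) U F(q))=True (s & p)=False s=False p=False F(q)=True q=True
s_6={p,q,r}: ((s & p) U F(q))=True (s & p)=False s=False p=True F(q)=True q=True
Evaluating at position 6: result = True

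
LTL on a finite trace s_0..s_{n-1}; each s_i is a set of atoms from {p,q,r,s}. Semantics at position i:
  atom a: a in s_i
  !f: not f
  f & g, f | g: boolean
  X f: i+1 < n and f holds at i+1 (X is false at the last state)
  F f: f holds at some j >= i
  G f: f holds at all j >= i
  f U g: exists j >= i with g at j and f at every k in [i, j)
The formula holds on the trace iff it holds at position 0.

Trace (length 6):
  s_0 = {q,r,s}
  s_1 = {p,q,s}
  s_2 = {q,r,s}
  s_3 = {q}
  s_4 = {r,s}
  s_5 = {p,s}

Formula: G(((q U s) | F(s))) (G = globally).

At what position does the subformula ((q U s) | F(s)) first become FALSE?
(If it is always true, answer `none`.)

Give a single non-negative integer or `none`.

Answer: none

Derivation:
s_0={q,r,s}: ((q U s) | F(s))=True (q U s)=True q=True s=True F(s)=True
s_1={p,q,s}: ((q U s) | F(s))=True (q U s)=True q=True s=True F(s)=True
s_2={q,r,s}: ((q U s) | F(s))=True (q U s)=True q=True s=True F(s)=True
s_3={q}: ((q U s) | F(s))=True (q U s)=True q=True s=False F(s)=True
s_4={r,s}: ((q U s) | F(s))=True (q U s)=True q=False s=True F(s)=True
s_5={p,s}: ((q U s) | F(s))=True (q U s)=True q=False s=True F(s)=True
G(((q U s) | F(s))) holds globally = True
No violation — formula holds at every position.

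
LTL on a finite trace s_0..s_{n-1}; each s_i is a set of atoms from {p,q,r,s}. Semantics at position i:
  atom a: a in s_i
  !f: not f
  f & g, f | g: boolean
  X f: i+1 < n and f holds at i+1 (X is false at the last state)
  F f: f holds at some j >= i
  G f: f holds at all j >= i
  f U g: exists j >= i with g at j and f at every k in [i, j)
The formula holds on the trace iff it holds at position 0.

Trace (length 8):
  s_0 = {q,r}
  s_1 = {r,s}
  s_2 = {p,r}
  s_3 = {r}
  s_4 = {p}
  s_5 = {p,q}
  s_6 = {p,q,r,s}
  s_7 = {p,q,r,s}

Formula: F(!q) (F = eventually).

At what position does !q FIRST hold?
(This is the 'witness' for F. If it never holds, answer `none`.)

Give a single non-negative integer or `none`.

s_0={q,r}: !q=False q=True
s_1={r,s}: !q=True q=False
s_2={p,r}: !q=True q=False
s_3={r}: !q=True q=False
s_4={p}: !q=True q=False
s_5={p,q}: !q=False q=True
s_6={p,q,r,s}: !q=False q=True
s_7={p,q,r,s}: !q=False q=True
F(!q) holds; first witness at position 1.

Answer: 1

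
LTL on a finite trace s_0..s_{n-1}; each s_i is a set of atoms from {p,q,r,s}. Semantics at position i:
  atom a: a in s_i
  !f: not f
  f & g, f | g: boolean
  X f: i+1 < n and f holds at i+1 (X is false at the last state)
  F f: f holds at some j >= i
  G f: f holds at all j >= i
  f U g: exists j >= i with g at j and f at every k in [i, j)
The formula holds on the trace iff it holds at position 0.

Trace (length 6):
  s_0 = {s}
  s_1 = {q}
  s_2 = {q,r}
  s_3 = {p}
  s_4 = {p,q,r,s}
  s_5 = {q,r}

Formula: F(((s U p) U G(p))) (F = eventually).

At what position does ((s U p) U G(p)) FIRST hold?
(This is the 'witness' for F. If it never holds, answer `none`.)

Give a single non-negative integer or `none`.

Answer: none

Derivation:
s_0={s}: ((s U p) U G(p))=False (s U p)=False s=True p=False G(p)=False
s_1={q}: ((s U p) U G(p))=False (s U p)=False s=False p=False G(p)=False
s_2={q,r}: ((s U p) U G(p))=False (s U p)=False s=False p=False G(p)=False
s_3={p}: ((s U p) U G(p))=False (s U p)=True s=False p=True G(p)=False
s_4={p,q,r,s}: ((s U p) U G(p))=False (s U p)=True s=True p=True G(p)=False
s_5={q,r}: ((s U p) U G(p))=False (s U p)=False s=False p=False G(p)=False
F(((s U p) U G(p))) does not hold (no witness exists).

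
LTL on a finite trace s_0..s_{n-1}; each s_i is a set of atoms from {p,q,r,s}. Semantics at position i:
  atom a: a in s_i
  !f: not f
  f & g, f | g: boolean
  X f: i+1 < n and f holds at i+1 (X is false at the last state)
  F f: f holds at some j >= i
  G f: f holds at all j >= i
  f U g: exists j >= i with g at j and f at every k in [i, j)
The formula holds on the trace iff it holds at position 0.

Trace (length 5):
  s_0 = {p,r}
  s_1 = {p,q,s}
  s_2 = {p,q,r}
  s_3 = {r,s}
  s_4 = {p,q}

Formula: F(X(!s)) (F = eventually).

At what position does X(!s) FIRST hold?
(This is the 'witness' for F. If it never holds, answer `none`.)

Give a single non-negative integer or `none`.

s_0={p,r}: X(!s)=False !s=True s=False
s_1={p,q,s}: X(!s)=True !s=False s=True
s_2={p,q,r}: X(!s)=False !s=True s=False
s_3={r,s}: X(!s)=True !s=False s=True
s_4={p,q}: X(!s)=False !s=True s=False
F(X(!s)) holds; first witness at position 1.

Answer: 1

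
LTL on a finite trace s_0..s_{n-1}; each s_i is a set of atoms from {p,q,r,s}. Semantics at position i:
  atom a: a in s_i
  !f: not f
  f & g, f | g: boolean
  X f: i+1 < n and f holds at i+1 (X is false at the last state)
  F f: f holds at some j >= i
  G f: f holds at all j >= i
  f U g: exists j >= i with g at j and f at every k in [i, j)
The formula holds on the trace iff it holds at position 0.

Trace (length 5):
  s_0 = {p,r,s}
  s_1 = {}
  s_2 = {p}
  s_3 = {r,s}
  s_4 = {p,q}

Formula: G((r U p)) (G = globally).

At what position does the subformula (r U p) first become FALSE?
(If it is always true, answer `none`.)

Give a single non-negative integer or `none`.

s_0={p,r,s}: (r U p)=True r=True p=True
s_1={}: (r U p)=False r=False p=False
s_2={p}: (r U p)=True r=False p=True
s_3={r,s}: (r U p)=True r=True p=False
s_4={p,q}: (r U p)=True r=False p=True
G((r U p)) holds globally = False
First violation at position 1.

Answer: 1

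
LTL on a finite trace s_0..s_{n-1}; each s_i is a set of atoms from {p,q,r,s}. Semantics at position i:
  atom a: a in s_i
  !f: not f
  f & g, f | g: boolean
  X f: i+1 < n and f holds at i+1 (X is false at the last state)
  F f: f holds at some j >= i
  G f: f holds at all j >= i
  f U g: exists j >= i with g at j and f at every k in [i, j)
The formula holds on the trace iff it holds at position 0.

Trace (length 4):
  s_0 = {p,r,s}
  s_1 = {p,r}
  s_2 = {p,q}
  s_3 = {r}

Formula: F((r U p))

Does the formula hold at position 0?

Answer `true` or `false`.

s_0={p,r,s}: F((r U p))=True (r U p)=True r=True p=True
s_1={p,r}: F((r U p))=True (r U p)=True r=True p=True
s_2={p,q}: F((r U p))=True (r U p)=True r=False p=True
s_3={r}: F((r U p))=False (r U p)=False r=True p=False

Answer: true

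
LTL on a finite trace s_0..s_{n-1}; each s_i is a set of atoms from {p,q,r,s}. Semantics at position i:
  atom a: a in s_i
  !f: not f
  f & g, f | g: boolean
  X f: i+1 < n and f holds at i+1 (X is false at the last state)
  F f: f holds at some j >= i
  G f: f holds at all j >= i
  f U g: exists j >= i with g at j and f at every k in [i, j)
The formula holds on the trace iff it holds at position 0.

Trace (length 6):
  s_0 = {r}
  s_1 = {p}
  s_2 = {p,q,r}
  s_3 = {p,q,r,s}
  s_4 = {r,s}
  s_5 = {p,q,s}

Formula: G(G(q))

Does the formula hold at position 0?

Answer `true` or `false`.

Answer: false

Derivation:
s_0={r}: G(G(q))=False G(q)=False q=False
s_1={p}: G(G(q))=False G(q)=False q=False
s_2={p,q,r}: G(G(q))=False G(q)=False q=True
s_3={p,q,r,s}: G(G(q))=False G(q)=False q=True
s_4={r,s}: G(G(q))=False G(q)=False q=False
s_5={p,q,s}: G(G(q))=True G(q)=True q=True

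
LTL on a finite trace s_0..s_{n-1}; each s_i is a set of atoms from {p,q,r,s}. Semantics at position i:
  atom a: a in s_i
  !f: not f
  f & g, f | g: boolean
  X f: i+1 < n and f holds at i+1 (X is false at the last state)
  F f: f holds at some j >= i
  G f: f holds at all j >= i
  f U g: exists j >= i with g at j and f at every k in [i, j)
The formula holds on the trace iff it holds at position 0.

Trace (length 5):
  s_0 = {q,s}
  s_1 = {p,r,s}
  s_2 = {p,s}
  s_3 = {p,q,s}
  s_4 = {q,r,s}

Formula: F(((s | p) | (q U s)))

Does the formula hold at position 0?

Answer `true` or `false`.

Answer: true

Derivation:
s_0={q,s}: F(((s | p) | (q U s)))=True ((s | p) | (q U s))=True (s | p)=True s=True p=False (q U s)=True q=True
s_1={p,r,s}: F(((s | p) | (q U s)))=True ((s | p) | (q U s))=True (s | p)=True s=True p=True (q U s)=True q=False
s_2={p,s}: F(((s | p) | (q U s)))=True ((s | p) | (q U s))=True (s | p)=True s=True p=True (q U s)=True q=False
s_3={p,q,s}: F(((s | p) | (q U s)))=True ((s | p) | (q U s))=True (s | p)=True s=True p=True (q U s)=True q=True
s_4={q,r,s}: F(((s | p) | (q U s)))=True ((s | p) | (q U s))=True (s | p)=True s=True p=False (q U s)=True q=True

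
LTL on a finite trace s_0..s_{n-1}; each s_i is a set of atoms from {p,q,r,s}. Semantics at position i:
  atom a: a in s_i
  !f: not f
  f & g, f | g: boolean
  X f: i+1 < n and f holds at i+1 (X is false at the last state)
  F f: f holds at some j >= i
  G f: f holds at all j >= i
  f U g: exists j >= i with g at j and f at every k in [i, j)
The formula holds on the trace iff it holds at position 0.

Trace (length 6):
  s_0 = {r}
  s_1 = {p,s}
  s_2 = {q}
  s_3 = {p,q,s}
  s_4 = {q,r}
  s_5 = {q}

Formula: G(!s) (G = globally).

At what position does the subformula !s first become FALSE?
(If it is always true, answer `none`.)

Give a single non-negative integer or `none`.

s_0={r}: !s=True s=False
s_1={p,s}: !s=False s=True
s_2={q}: !s=True s=False
s_3={p,q,s}: !s=False s=True
s_4={q,r}: !s=True s=False
s_5={q}: !s=True s=False
G(!s) holds globally = False
First violation at position 1.

Answer: 1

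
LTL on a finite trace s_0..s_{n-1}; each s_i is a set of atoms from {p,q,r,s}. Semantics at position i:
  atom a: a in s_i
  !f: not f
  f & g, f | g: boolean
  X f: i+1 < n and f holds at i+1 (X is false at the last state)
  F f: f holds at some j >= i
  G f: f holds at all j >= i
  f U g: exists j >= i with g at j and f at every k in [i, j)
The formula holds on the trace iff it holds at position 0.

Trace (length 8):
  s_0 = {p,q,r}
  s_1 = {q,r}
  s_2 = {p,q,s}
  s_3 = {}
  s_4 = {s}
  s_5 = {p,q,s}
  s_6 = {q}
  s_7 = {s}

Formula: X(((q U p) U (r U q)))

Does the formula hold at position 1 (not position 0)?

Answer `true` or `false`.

s_0={p,q,r}: X(((q U p) U (r U q)))=True ((q U p) U (r U q))=True (q U p)=True q=True p=True (r U q)=True r=True
s_1={q,r}: X(((q U p) U (r U q)))=True ((q U p) U (r U q))=True (q U p)=True q=True p=False (r U q)=True r=True
s_2={p,q,s}: X(((q U p) U (r U q)))=False ((q U p) U (r U q))=True (q U p)=True q=True p=True (r U q)=True r=False
s_3={}: X(((q U p) U (r U q)))=False ((q U p) U (r U q))=False (q U p)=False q=False p=False (r U q)=False r=False
s_4={s}: X(((q U p) U (r U q)))=True ((q U p) U (r U q))=False (q U p)=False q=False p=False (r U q)=False r=False
s_5={p,q,s}: X(((q U p) U (r U q)))=True ((q U p) U (r U q))=True (q U p)=True q=True p=True (r U q)=True r=False
s_6={q}: X(((q U p) U (r U q)))=False ((q U p) U (r U q))=True (q U p)=False q=True p=False (r U q)=True r=False
s_7={s}: X(((q U p) U (r U q)))=False ((q U p) U (r U q))=False (q U p)=False q=False p=False (r U q)=False r=False
Evaluating at position 1: result = True

Answer: true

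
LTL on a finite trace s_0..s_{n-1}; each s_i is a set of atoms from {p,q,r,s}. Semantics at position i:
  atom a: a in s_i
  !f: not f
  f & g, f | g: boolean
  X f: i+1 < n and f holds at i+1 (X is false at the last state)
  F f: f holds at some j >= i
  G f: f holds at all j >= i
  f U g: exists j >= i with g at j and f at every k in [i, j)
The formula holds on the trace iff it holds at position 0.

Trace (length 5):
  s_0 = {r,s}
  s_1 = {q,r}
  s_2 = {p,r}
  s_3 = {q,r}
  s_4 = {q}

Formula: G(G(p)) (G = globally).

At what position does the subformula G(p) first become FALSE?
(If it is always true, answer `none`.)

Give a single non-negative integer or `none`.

Answer: 0

Derivation:
s_0={r,s}: G(p)=False p=False
s_1={q,r}: G(p)=False p=False
s_2={p,r}: G(p)=False p=True
s_3={q,r}: G(p)=False p=False
s_4={q}: G(p)=False p=False
G(G(p)) holds globally = False
First violation at position 0.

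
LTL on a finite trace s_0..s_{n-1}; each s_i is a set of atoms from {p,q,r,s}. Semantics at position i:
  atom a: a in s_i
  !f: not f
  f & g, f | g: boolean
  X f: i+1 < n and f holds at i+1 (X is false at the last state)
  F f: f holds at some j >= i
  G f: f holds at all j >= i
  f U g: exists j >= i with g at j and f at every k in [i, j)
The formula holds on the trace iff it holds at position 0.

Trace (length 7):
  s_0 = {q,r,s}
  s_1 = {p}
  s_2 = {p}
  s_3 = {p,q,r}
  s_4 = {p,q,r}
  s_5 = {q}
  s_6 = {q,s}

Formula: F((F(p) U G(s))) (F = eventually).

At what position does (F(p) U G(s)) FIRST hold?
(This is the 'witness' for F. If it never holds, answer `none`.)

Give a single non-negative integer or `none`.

Answer: 6

Derivation:
s_0={q,r,s}: (F(p) U G(s))=False F(p)=True p=False G(s)=False s=True
s_1={p}: (F(p) U G(s))=False F(p)=True p=True G(s)=False s=False
s_2={p}: (F(p) U G(s))=False F(p)=True p=True G(s)=False s=False
s_3={p,q,r}: (F(p) U G(s))=False F(p)=True p=True G(s)=False s=False
s_4={p,q,r}: (F(p) U G(s))=False F(p)=True p=True G(s)=False s=False
s_5={q}: (F(p) U G(s))=False F(p)=False p=False G(s)=False s=False
s_6={q,s}: (F(p) U G(s))=True F(p)=False p=False G(s)=True s=True
F((F(p) U G(s))) holds; first witness at position 6.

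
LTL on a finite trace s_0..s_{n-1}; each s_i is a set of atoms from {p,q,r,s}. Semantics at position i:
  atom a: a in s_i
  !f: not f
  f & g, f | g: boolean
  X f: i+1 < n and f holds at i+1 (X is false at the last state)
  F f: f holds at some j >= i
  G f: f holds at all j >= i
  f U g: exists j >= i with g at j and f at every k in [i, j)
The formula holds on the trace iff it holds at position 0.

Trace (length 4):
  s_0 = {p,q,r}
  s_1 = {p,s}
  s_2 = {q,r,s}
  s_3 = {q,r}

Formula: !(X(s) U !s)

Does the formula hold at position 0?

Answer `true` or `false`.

Answer: false

Derivation:
s_0={p,q,r}: !(X(s) U !s)=False (X(s) U !s)=True X(s)=True s=False !s=True
s_1={p,s}: !(X(s) U !s)=True (X(s) U !s)=False X(s)=True s=True !s=False
s_2={q,r,s}: !(X(s) U !s)=True (X(s) U !s)=False X(s)=False s=True !s=False
s_3={q,r}: !(X(s) U !s)=False (X(s) U !s)=True X(s)=False s=False !s=True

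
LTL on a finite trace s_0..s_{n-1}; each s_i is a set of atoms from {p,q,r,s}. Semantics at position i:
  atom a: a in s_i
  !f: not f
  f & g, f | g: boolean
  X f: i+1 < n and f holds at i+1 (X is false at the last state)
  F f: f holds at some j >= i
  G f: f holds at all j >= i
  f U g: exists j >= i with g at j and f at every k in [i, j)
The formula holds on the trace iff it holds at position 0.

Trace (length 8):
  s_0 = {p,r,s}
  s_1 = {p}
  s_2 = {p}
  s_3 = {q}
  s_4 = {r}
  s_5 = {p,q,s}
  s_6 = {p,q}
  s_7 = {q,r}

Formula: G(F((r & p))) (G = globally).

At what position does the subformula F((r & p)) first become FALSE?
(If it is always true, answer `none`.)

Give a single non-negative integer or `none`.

Answer: 1

Derivation:
s_0={p,r,s}: F((r & p))=True (r & p)=True r=True p=True
s_1={p}: F((r & p))=False (r & p)=False r=False p=True
s_2={p}: F((r & p))=False (r & p)=False r=False p=True
s_3={q}: F((r & p))=False (r & p)=False r=False p=False
s_4={r}: F((r & p))=False (r & p)=False r=True p=False
s_5={p,q,s}: F((r & p))=False (r & p)=False r=False p=True
s_6={p,q}: F((r & p))=False (r & p)=False r=False p=True
s_7={q,r}: F((r & p))=False (r & p)=False r=True p=False
G(F((r & p))) holds globally = False
First violation at position 1.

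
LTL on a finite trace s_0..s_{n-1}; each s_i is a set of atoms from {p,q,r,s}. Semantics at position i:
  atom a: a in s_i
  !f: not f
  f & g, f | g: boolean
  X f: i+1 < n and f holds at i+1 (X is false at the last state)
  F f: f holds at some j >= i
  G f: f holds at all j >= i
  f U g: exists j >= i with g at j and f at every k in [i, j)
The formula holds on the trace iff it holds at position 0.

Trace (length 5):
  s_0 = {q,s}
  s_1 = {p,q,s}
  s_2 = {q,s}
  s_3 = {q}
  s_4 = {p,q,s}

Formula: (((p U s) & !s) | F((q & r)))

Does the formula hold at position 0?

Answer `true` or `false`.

Answer: false

Derivation:
s_0={q,s}: (((p U s) & !s) | F((q & r)))=False ((p U s) & !s)=False (p U s)=True p=False s=True !s=False F((q & r))=False (q & r)=False q=True r=False
s_1={p,q,s}: (((p U s) & !s) | F((q & r)))=False ((p U s) & !s)=False (p U s)=True p=True s=True !s=False F((q & r))=False (q & r)=False q=True r=False
s_2={q,s}: (((p U s) & !s) | F((q & r)))=False ((p U s) & !s)=False (p U s)=True p=False s=True !s=False F((q & r))=False (q & r)=False q=True r=False
s_3={q}: (((p U s) & !s) | F((q & r)))=False ((p U s) & !s)=False (p U s)=False p=False s=False !s=True F((q & r))=False (q & r)=False q=True r=False
s_4={p,q,s}: (((p U s) & !s) | F((q & r)))=False ((p U s) & !s)=False (p U s)=True p=True s=True !s=False F((q & r))=False (q & r)=False q=True r=False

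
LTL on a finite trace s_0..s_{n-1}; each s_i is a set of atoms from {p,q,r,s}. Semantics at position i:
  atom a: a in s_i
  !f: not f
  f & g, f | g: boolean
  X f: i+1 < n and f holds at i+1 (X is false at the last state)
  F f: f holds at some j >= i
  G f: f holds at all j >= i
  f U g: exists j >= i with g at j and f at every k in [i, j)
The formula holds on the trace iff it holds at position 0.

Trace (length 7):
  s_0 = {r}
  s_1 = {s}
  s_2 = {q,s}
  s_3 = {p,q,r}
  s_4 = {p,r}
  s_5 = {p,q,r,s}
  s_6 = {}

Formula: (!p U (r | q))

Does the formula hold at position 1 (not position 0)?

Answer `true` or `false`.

s_0={r}: (!p U (r | q))=True !p=True p=False (r | q)=True r=True q=False
s_1={s}: (!p U (r | q))=True !p=True p=False (r | q)=False r=False q=False
s_2={q,s}: (!p U (r | q))=True !p=True p=False (r | q)=True r=False q=True
s_3={p,q,r}: (!p U (r | q))=True !p=False p=True (r | q)=True r=True q=True
s_4={p,r}: (!p U (r | q))=True !p=False p=True (r | q)=True r=True q=False
s_5={p,q,r,s}: (!p U (r | q))=True !p=False p=True (r | q)=True r=True q=True
s_6={}: (!p U (r | q))=False !p=True p=False (r | q)=False r=False q=False
Evaluating at position 1: result = True

Answer: true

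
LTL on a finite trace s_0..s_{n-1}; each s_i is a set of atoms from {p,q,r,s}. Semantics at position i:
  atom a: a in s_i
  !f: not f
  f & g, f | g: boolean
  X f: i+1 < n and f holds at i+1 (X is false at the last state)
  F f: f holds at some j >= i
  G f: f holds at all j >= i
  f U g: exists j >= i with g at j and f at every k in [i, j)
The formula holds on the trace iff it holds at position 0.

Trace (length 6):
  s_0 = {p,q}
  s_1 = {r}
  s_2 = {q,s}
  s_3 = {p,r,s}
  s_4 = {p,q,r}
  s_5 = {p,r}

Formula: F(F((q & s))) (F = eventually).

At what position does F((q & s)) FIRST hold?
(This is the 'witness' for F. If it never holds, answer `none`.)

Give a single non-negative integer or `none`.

s_0={p,q}: F((q & s))=True (q & s)=False q=True s=False
s_1={r}: F((q & s))=True (q & s)=False q=False s=False
s_2={q,s}: F((q & s))=True (q & s)=True q=True s=True
s_3={p,r,s}: F((q & s))=False (q & s)=False q=False s=True
s_4={p,q,r}: F((q & s))=False (q & s)=False q=True s=False
s_5={p,r}: F((q & s))=False (q & s)=False q=False s=False
F(F((q & s))) holds; first witness at position 0.

Answer: 0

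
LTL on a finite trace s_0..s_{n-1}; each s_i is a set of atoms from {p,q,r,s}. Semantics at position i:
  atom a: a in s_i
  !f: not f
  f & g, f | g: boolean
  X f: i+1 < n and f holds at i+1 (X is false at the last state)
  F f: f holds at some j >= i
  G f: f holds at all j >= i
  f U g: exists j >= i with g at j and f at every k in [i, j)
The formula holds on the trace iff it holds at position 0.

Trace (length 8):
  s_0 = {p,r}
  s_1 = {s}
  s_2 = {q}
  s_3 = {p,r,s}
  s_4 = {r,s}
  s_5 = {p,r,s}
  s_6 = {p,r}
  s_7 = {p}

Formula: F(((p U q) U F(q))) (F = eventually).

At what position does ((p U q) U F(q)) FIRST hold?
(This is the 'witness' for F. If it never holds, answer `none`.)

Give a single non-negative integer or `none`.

s_0={p,r}: ((p U q) U F(q))=True (p U q)=False p=True q=False F(q)=True
s_1={s}: ((p U q) U F(q))=True (p U q)=False p=False q=False F(q)=True
s_2={q}: ((p U q) U F(q))=True (p U q)=True p=False q=True F(q)=True
s_3={p,r,s}: ((p U q) U F(q))=False (p U q)=False p=True q=False F(q)=False
s_4={r,s}: ((p U q) U F(q))=False (p U q)=False p=False q=False F(q)=False
s_5={p,r,s}: ((p U q) U F(q))=False (p U q)=False p=True q=False F(q)=False
s_6={p,r}: ((p U q) U F(q))=False (p U q)=False p=True q=False F(q)=False
s_7={p}: ((p U q) U F(q))=False (p U q)=False p=True q=False F(q)=False
F(((p U q) U F(q))) holds; first witness at position 0.

Answer: 0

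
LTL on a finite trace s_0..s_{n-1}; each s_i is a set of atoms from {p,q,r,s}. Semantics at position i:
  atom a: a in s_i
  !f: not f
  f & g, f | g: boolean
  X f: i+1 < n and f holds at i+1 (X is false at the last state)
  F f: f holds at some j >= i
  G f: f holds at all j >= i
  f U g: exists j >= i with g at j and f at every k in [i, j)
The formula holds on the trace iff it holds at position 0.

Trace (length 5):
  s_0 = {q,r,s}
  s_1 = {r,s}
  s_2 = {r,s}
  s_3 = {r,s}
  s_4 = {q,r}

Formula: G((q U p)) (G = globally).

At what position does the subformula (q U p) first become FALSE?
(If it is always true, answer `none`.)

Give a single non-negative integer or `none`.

Answer: 0

Derivation:
s_0={q,r,s}: (q U p)=False q=True p=False
s_1={r,s}: (q U p)=False q=False p=False
s_2={r,s}: (q U p)=False q=False p=False
s_3={r,s}: (q U p)=False q=False p=False
s_4={q,r}: (q U p)=False q=True p=False
G((q U p)) holds globally = False
First violation at position 0.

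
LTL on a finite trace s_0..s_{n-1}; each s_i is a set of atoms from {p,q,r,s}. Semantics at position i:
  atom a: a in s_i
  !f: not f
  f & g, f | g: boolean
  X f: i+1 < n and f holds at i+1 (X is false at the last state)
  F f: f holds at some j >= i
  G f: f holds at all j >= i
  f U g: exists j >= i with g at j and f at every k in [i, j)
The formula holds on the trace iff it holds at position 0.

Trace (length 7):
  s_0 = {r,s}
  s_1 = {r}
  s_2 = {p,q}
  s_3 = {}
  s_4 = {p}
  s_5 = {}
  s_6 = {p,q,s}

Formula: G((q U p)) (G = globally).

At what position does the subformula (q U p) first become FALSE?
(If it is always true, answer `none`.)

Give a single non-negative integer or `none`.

Answer: 0

Derivation:
s_0={r,s}: (q U p)=False q=False p=False
s_1={r}: (q U p)=False q=False p=False
s_2={p,q}: (q U p)=True q=True p=True
s_3={}: (q U p)=False q=False p=False
s_4={p}: (q U p)=True q=False p=True
s_5={}: (q U p)=False q=False p=False
s_6={p,q,s}: (q U p)=True q=True p=True
G((q U p)) holds globally = False
First violation at position 0.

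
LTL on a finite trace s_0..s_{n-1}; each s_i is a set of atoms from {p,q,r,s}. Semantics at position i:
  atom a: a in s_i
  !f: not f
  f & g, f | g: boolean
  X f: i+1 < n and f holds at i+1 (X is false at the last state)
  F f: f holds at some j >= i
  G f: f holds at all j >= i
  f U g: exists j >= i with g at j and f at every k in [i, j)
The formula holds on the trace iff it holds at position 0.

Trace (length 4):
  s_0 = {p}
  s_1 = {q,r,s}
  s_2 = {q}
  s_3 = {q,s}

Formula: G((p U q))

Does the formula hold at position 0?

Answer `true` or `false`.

s_0={p}: G((p U q))=True (p U q)=True p=True q=False
s_1={q,r,s}: G((p U q))=True (p U q)=True p=False q=True
s_2={q}: G((p U q))=True (p U q)=True p=False q=True
s_3={q,s}: G((p U q))=True (p U q)=True p=False q=True

Answer: true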